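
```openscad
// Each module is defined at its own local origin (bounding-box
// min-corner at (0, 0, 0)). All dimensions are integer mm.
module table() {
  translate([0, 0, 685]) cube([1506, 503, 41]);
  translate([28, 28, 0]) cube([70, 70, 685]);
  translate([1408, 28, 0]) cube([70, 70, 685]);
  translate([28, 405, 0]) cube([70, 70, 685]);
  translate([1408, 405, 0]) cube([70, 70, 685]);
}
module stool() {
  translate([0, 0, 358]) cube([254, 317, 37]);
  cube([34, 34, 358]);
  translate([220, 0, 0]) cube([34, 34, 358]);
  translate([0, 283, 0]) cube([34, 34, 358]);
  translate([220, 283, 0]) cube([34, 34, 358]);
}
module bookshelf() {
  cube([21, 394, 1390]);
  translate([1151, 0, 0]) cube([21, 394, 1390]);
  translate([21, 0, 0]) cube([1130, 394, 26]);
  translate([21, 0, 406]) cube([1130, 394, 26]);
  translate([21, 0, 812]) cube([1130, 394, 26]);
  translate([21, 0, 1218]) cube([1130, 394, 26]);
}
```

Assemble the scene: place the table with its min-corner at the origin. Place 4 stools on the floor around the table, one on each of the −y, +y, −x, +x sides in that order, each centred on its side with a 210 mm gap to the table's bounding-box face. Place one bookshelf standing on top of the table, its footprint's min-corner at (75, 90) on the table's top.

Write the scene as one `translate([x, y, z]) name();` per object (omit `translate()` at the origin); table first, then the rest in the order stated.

table();
translate([626, -527, 0]) stool();
translate([626, 713, 0]) stool();
translate([-464, 93, 0]) stool();
translate([1716, 93, 0]) stool();
translate([75, 90, 726]) bookshelf();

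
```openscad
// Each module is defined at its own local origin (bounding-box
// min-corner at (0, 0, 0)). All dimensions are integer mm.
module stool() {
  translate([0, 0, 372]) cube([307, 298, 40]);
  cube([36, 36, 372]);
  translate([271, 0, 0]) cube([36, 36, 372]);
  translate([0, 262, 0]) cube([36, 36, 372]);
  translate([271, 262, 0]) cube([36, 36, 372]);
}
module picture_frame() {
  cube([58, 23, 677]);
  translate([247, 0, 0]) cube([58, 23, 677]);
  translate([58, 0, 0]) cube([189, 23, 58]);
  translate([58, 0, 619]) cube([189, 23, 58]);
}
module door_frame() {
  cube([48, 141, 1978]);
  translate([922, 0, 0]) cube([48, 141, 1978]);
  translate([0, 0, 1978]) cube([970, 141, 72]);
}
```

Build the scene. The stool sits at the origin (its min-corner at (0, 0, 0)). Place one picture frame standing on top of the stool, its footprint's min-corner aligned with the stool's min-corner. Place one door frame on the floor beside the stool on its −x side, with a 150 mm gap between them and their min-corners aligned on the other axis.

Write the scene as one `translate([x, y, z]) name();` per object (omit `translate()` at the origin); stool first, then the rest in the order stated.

stool();
translate([0, 0, 412]) picture_frame();
translate([-1120, 0, 0]) door_frame();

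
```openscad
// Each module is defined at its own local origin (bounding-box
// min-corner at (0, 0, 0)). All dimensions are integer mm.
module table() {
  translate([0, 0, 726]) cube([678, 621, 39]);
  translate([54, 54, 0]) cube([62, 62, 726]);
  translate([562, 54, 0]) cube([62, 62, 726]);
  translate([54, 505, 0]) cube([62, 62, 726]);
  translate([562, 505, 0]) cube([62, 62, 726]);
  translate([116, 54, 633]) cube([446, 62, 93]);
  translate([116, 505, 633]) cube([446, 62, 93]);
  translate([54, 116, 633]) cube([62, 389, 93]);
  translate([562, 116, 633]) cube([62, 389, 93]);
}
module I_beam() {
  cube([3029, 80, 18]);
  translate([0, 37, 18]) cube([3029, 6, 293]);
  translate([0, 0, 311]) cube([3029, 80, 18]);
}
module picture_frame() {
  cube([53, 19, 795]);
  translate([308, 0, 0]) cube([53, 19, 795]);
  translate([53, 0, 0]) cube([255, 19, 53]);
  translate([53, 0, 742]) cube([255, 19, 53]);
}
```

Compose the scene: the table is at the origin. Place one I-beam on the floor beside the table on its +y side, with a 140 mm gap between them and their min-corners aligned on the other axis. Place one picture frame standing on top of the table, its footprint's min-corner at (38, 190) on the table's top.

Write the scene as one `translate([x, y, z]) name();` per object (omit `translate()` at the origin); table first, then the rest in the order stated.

table();
translate([0, 761, 0]) I_beam();
translate([38, 190, 765]) picture_frame();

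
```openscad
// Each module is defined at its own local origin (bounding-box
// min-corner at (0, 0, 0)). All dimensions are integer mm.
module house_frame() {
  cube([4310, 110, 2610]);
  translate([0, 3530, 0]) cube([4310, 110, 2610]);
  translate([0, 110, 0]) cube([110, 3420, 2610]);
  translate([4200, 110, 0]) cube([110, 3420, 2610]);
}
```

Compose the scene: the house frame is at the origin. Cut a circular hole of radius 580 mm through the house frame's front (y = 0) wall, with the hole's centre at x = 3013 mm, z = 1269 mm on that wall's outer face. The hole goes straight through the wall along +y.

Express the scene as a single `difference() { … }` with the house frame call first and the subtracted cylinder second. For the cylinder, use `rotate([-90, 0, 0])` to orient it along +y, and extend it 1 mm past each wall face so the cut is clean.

difference() {
  house_frame();
  translate([3013, -1, 1269]) rotate([-90, 0, 0]) cylinder(h = 112, r = 580);
}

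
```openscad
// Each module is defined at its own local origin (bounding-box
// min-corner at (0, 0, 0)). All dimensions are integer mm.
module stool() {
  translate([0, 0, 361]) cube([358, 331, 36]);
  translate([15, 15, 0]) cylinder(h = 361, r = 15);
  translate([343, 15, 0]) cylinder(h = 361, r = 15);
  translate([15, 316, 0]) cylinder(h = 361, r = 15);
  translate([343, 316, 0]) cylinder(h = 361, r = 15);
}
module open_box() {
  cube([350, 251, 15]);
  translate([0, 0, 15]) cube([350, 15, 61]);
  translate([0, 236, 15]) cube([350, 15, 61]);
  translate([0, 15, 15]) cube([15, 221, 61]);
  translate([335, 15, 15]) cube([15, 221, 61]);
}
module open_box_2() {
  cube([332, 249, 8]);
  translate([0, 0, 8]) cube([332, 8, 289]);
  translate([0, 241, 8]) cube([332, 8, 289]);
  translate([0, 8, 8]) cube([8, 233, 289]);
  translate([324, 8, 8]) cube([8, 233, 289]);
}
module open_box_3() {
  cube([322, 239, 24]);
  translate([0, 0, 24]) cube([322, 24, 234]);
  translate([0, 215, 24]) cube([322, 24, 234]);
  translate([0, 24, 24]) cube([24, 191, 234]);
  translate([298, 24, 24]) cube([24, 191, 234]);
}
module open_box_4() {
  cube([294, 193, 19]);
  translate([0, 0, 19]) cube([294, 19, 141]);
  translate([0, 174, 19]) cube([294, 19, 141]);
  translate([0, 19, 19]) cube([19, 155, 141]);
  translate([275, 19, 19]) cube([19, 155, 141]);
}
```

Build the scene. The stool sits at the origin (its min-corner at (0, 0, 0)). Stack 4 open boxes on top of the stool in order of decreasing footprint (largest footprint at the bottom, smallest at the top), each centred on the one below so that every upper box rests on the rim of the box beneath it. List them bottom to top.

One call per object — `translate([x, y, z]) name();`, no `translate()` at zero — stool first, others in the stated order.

stool();
translate([4, 40, 397]) open_box();
translate([13, 41, 473]) open_box_2();
translate([18, 46, 770]) open_box_3();
translate([32, 69, 1028]) open_box_4();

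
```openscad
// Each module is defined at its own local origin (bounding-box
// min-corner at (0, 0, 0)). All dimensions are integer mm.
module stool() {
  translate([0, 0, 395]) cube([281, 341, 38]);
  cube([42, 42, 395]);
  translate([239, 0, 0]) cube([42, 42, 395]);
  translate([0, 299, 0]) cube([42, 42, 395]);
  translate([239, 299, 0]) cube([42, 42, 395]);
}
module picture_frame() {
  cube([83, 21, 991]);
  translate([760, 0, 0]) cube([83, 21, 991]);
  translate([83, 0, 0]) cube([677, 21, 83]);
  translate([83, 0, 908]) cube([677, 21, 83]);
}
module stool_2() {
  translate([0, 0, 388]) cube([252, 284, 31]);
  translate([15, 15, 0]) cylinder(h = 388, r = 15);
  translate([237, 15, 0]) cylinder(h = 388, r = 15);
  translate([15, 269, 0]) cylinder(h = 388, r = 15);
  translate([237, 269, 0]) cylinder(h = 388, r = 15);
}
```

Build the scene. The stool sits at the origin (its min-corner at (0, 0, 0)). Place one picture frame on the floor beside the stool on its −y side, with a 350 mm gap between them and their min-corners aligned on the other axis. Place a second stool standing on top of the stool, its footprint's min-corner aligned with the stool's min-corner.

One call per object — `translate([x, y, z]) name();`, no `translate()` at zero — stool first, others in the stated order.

stool();
translate([0, -371, 0]) picture_frame();
translate([0, 0, 433]) stool_2();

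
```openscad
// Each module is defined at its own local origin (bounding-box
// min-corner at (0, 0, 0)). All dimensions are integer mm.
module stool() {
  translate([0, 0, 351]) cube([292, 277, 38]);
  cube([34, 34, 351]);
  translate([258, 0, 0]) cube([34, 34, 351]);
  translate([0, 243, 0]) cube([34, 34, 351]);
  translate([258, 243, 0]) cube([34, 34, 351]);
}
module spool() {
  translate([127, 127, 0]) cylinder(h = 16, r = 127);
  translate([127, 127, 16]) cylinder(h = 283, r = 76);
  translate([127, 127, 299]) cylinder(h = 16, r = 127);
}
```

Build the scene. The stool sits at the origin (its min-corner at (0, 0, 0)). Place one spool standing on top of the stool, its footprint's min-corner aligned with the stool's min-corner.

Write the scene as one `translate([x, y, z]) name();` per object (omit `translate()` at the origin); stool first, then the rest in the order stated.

stool();
translate([0, 0, 389]) spool();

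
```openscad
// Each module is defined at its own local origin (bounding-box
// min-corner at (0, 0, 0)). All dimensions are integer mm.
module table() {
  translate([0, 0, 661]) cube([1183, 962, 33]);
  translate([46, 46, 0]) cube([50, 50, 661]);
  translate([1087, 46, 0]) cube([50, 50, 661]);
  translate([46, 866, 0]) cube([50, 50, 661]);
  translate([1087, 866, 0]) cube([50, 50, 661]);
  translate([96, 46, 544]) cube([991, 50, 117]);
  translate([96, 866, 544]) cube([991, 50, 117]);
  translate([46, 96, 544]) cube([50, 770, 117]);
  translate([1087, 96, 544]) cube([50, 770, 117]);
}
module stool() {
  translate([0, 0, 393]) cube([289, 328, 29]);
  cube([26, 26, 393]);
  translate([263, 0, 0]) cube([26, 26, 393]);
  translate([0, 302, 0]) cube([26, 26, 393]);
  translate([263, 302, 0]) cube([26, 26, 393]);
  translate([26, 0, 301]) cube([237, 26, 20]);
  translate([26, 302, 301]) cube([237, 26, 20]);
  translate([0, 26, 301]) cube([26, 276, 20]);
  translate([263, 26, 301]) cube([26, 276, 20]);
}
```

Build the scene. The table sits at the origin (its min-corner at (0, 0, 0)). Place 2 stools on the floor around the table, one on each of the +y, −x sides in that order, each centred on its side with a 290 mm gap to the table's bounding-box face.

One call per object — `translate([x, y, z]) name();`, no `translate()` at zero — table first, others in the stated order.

table();
translate([447, 1252, 0]) stool();
translate([-579, 317, 0]) stool();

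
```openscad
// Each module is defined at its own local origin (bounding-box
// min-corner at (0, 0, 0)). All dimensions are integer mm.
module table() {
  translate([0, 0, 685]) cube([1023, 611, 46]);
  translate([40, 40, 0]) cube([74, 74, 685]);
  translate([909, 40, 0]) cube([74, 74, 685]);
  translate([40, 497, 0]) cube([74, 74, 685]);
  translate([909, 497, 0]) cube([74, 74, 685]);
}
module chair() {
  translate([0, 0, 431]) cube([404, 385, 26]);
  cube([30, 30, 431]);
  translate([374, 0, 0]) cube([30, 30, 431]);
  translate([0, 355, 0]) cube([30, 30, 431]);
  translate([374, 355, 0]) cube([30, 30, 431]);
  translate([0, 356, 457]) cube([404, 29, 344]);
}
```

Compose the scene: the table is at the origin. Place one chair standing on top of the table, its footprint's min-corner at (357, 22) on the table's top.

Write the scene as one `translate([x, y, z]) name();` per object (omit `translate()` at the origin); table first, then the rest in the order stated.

table();
translate([357, 22, 731]) chair();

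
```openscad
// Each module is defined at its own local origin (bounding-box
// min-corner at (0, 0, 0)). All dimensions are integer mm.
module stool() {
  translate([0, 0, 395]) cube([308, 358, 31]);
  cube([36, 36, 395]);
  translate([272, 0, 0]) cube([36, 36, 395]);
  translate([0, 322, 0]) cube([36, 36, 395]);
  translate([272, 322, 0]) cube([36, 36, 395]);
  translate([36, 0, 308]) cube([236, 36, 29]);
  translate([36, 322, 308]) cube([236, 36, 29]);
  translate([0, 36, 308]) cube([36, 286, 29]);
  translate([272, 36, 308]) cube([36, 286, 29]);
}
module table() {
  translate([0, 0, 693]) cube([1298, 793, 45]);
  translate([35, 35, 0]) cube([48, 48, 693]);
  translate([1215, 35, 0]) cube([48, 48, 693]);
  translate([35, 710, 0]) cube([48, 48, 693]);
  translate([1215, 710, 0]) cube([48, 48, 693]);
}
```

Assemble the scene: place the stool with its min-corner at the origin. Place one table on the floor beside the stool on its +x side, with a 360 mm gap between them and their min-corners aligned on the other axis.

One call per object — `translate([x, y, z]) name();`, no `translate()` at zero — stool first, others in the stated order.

stool();
translate([668, 0, 0]) table();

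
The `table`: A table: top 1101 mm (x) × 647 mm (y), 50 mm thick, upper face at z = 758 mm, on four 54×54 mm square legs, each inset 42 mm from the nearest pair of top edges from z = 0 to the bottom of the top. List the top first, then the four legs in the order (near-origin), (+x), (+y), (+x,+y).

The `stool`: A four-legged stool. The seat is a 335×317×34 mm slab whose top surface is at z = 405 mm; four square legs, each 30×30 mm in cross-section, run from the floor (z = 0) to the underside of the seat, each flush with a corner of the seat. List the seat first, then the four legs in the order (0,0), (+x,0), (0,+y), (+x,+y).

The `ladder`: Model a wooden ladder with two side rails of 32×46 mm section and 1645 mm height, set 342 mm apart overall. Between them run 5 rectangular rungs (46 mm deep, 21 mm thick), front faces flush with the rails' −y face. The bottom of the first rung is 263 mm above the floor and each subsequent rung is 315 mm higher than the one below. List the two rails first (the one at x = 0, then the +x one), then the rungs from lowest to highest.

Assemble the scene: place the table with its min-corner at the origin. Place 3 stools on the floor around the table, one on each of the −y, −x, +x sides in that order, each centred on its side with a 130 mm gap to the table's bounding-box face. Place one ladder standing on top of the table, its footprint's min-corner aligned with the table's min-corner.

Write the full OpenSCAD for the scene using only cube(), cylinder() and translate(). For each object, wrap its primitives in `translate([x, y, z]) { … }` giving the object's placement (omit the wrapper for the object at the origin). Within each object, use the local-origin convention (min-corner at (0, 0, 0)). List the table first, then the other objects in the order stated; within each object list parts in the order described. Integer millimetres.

translate([0, 0, 708]) cube([1101, 647, 50]);
translate([42, 42, 0]) cube([54, 54, 708]);
translate([1005, 42, 0]) cube([54, 54, 708]);
translate([42, 551, 0]) cube([54, 54, 708]);
translate([1005, 551, 0]) cube([54, 54, 708]);
translate([383, -447, 0]) {
  translate([0, 0, 371]) cube([335, 317, 34]);
  cube([30, 30, 371]);
  translate([305, 0, 0]) cube([30, 30, 371]);
  translate([0, 287, 0]) cube([30, 30, 371]);
  translate([305, 287, 0]) cube([30, 30, 371]);
}
translate([-465, 165, 0]) {
  translate([0, 0, 371]) cube([335, 317, 34]);
  cube([30, 30, 371]);
  translate([305, 0, 0]) cube([30, 30, 371]);
  translate([0, 287, 0]) cube([30, 30, 371]);
  translate([305, 287, 0]) cube([30, 30, 371]);
}
translate([1231, 165, 0]) {
  translate([0, 0, 371]) cube([335, 317, 34]);
  cube([30, 30, 371]);
  translate([305, 0, 0]) cube([30, 30, 371]);
  translate([0, 287, 0]) cube([30, 30, 371]);
  translate([305, 287, 0]) cube([30, 30, 371]);
}
translate([0, 0, 758]) {
  cube([32, 46, 1645]);
  translate([310, 0, 0]) cube([32, 46, 1645]);
  translate([32, 0, 263]) cube([278, 46, 21]);
  translate([32, 0, 578]) cube([278, 46, 21]);
  translate([32, 0, 893]) cube([278, 46, 21]);
  translate([32, 0, 1208]) cube([278, 46, 21]);
  translate([32, 0, 1523]) cube([278, 46, 21]);
}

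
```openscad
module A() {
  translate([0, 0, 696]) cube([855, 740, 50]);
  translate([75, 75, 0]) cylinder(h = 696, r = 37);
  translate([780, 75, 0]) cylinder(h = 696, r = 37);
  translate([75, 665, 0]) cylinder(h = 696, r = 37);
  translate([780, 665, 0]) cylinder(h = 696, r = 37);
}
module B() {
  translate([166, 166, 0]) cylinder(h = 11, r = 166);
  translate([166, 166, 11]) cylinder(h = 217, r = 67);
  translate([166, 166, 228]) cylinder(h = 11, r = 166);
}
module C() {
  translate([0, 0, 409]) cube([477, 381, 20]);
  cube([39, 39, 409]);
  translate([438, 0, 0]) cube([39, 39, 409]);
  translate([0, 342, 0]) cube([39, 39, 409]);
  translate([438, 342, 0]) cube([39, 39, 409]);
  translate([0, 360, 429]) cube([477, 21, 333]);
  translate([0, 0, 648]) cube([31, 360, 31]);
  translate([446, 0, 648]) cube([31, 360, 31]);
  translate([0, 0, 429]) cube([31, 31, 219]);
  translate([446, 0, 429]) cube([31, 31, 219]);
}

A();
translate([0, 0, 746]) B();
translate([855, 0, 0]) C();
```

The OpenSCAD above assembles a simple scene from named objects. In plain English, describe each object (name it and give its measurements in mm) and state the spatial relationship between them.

A is a rectangular dining table. The top is 855×740×50 mm with its upper surface at z = 746 mm. It stands on four round legs of 74 mm diameter, each leg's bounding box inset 38 mm from the nearest pair of top edges, running from the floor to the underside of the top.

B is a spool: two coaxial disc flanges of radius 166 mm and thickness 11 mm, joined by a core cylinder of radius 67 mm and height 217 mm. The lower flange rests on z = 0 and the three cylinders share a vertical axis.

C is a chair. The seat is a 477×381×20 mm slab with its top at z = 429 mm, on four 39×39 mm corner legs (flush with the seat edges, standing on z = 0). A flat backrest 21 mm thick, 333 mm tall, spans the full seat width and rises from the seat top along its +y edge, rear face flush with the rear of the seat. Two armrests of 31×31 mm section run along each side from the seat's front edge to the front of the backrest, top faces 250 mm above the seat top and outer faces flush with the seat's x-edges; a 31×31 mm post under the front of each armrest stands on the seat at the front corner.

The spool is on top of the table. The chair is against the table's +x side, with their −y faces flush.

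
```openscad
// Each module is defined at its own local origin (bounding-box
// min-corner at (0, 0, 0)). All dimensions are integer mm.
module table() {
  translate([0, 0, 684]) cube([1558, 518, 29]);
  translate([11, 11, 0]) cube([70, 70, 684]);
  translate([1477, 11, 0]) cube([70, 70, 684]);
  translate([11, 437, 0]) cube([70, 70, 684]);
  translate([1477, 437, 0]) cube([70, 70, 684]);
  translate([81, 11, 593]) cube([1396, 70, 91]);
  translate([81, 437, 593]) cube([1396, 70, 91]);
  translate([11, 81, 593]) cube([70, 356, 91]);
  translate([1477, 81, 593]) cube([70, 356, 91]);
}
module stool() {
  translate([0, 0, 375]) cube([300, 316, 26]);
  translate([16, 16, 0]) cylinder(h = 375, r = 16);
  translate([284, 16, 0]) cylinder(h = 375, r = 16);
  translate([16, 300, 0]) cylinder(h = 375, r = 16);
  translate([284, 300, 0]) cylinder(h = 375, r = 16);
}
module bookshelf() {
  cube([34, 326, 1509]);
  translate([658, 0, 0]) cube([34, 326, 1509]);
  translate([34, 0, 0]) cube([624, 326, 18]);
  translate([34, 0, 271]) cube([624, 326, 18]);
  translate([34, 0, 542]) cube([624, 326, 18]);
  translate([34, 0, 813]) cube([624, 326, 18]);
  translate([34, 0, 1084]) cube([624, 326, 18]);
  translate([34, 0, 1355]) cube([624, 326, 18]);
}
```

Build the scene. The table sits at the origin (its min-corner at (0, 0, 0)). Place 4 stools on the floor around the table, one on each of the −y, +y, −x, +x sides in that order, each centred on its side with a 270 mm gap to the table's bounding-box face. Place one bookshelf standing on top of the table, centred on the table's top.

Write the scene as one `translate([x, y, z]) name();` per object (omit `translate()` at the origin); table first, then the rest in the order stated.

table();
translate([629, -586, 0]) stool();
translate([629, 788, 0]) stool();
translate([-570, 101, 0]) stool();
translate([1828, 101, 0]) stool();
translate([433, 96, 713]) bookshelf();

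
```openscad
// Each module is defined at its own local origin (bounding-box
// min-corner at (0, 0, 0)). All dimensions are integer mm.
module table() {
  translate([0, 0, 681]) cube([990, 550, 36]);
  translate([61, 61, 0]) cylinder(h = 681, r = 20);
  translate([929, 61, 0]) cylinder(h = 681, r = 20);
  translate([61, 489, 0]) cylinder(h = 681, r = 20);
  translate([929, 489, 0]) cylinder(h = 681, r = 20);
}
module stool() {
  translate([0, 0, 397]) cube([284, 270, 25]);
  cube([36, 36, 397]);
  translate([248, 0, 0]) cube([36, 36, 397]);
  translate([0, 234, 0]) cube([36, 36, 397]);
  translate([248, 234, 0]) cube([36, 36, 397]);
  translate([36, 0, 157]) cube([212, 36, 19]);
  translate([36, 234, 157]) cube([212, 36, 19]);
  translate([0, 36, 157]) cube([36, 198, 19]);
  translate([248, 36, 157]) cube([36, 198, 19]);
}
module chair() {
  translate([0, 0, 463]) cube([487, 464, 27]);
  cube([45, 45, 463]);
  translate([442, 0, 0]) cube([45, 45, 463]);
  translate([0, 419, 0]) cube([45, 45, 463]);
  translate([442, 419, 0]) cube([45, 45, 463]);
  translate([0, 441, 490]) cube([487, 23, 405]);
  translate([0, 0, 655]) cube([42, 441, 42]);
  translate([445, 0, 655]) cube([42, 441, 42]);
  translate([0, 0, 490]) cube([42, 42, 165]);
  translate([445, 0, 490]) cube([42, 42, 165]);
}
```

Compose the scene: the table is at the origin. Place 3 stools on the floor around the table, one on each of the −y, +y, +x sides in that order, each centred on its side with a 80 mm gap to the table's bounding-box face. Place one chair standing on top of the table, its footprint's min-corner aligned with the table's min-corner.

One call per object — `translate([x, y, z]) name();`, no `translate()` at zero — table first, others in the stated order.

table();
translate([353, -350, 0]) stool();
translate([353, 630, 0]) stool();
translate([1070, 140, 0]) stool();
translate([0, 0, 717]) chair();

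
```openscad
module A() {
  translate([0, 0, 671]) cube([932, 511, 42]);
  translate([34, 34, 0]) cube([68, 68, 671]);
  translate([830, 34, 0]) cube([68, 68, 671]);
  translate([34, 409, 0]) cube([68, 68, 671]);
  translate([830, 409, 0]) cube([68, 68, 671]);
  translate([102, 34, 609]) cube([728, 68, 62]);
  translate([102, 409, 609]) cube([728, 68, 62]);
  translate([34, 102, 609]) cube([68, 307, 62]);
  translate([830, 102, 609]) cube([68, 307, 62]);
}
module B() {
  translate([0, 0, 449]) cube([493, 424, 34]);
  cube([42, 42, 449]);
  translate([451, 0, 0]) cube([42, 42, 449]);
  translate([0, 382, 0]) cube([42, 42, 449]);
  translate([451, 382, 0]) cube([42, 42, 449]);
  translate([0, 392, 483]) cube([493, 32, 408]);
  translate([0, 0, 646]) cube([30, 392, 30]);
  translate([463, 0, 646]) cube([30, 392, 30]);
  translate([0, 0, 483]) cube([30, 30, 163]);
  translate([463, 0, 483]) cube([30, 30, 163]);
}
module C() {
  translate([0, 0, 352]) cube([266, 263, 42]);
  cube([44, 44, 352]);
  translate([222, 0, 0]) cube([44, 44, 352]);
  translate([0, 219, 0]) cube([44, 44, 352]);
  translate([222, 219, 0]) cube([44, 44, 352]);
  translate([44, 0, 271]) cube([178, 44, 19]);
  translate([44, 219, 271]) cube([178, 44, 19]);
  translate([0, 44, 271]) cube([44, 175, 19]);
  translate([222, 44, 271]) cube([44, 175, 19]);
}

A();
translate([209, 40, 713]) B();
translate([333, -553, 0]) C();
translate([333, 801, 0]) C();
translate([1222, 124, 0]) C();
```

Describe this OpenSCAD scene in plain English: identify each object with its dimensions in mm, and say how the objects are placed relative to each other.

A is a table with a 932×511 mm rectangular top, 42 mm thick, top surface at z = 713 mm, supported by four 68×68 mm square legs, each inset 34 mm from the nearest pair of top edges, running from the floor. Four apron rails, 68 mm thick and 62 mm tall, run between adjacent legs with their top edges flush with the underside of the top and their outer faces flush with the legs' outer faces.

B is a chair: 493×424 mm seat, 34 mm thick, top at z = 483 mm, on four 42 mm square corner legs flush with the seat edges. A 32 mm thick backrest slab spans the full seat width, extending 408 mm above the seat top, its back face flush with the seat's +y edge. Two armrests of 30×30 mm section run along each side from the seat's front edge to the front of the backrest, top faces 193 mm above the seat top and outer faces flush with the seat's x-edges; a 30×30 mm post under the front of each armrest stands on the seat at the front corner.

C is a four-legged stool. The seat is a 266×263×42 mm slab whose top surface is at z = 394 mm; four square legs, each 44×44 mm in cross-section, run from the floor (z = 0) to the underside of the seat, each flush with a corner of the seat. Four stretchers, 44 mm wide and 19 mm tall, connect adjacent legs with their undersides at z = 271 mm, each running between the inner faces of the legs it joins and aligned with the legs' outer faces on the other axis.

The chair is on top of the table. Three stools sit around the table at the −y, +y, +x sides.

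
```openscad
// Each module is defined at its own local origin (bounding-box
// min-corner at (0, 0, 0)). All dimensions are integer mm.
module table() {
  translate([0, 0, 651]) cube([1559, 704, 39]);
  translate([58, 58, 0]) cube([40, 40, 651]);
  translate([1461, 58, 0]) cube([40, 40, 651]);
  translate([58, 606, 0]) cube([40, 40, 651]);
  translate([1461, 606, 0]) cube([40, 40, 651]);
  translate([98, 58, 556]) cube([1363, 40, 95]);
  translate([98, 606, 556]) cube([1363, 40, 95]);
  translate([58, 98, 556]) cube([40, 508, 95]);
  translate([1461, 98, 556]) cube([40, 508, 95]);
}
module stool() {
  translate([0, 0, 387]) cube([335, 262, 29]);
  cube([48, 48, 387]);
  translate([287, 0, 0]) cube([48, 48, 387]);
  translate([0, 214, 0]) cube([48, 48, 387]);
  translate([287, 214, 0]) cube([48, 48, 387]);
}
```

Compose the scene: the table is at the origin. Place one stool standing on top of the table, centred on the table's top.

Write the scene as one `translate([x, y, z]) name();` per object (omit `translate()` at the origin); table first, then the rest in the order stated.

table();
translate([612, 221, 690]) stool();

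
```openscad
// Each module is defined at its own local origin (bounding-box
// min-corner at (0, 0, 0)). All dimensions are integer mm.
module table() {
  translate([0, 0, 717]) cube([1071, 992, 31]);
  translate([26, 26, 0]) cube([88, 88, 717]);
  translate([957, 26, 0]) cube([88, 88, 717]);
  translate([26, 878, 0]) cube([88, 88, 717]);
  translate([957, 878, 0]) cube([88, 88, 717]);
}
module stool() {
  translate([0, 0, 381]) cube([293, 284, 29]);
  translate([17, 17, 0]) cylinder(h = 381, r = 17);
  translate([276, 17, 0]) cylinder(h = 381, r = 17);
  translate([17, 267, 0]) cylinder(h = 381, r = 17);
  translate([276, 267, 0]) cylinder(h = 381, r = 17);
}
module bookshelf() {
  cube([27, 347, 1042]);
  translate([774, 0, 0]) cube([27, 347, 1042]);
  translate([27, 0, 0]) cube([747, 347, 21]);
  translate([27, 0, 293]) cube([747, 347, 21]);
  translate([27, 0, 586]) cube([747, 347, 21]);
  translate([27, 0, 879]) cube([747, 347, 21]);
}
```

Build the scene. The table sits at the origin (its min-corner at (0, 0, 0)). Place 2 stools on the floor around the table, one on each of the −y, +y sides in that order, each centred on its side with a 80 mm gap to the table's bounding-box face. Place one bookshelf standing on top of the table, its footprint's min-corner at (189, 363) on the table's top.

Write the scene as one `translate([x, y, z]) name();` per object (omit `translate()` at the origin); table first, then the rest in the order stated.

table();
translate([389, -364, 0]) stool();
translate([389, 1072, 0]) stool();
translate([189, 363, 748]) bookshelf();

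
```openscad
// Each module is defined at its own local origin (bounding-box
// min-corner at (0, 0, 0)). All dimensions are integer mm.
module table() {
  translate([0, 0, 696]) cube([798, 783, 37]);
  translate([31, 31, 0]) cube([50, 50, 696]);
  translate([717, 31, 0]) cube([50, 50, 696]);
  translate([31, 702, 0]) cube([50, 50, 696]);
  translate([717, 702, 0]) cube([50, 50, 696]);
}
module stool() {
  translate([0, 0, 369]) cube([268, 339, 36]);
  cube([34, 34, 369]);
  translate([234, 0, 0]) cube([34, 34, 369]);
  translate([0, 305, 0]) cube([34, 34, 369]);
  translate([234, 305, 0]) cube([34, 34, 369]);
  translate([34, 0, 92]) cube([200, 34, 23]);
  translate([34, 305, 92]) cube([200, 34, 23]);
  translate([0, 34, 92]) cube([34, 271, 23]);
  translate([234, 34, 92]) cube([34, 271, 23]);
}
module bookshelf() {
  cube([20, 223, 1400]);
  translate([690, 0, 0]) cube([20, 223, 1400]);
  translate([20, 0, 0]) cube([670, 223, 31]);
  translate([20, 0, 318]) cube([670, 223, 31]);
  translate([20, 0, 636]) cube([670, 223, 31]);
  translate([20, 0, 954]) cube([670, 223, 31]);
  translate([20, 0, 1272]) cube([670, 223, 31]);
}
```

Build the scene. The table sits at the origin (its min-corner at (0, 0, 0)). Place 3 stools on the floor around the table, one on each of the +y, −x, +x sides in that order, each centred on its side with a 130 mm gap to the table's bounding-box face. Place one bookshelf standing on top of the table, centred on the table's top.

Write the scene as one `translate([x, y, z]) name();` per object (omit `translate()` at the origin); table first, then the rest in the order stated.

table();
translate([265, 913, 0]) stool();
translate([-398, 222, 0]) stool();
translate([928, 222, 0]) stool();
translate([44, 280, 733]) bookshelf();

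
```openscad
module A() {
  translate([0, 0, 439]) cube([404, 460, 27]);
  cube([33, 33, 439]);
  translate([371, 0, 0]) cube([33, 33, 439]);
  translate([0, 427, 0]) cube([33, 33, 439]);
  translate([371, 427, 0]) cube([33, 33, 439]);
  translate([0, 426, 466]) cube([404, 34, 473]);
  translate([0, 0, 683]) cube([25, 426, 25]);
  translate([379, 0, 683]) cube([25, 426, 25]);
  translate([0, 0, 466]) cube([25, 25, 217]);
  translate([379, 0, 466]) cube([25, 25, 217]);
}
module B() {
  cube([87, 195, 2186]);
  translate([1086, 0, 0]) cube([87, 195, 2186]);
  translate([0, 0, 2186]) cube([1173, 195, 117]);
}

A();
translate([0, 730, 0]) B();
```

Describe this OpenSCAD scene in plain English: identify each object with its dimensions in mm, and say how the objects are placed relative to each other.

A is a chair: 404×460 mm seat, 27 mm thick, top at z = 466 mm, on four 33 mm square corner legs flush with the seat edges. A 34 mm thick backrest slab spans the full seat width, extending 473 mm above the seat top, its back face flush with the seat's +y edge. Two armrests of 25×25 mm section run along each side from the seat's front edge to the front of the backrest, top faces 242 mm above the seat top and outer faces flush with the seat's x-edges; a 25×25 mm post under the front of each armrest stands on the seat at the front corner.

B is a rectangular door frame: two vertical jambs of 87×195 mm section, 2186 mm tall, with a clear opening 999 mm wide between their inner faces. A header 117 mm tall and 195 mm deep lies on top of the jambs and spans the full outside width.

The door frame is on the floor beside the chair on its +y side.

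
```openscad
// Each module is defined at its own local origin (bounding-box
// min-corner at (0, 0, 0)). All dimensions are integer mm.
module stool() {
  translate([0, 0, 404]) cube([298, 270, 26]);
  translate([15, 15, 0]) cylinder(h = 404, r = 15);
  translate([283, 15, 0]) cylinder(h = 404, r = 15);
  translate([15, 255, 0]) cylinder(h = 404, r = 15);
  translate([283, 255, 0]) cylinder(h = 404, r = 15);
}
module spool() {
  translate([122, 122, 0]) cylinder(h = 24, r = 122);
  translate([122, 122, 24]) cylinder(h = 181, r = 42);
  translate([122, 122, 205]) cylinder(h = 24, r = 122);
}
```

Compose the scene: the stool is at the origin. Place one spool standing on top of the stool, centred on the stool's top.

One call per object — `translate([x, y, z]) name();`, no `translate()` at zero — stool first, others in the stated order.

stool();
translate([27, 13, 430]) spool();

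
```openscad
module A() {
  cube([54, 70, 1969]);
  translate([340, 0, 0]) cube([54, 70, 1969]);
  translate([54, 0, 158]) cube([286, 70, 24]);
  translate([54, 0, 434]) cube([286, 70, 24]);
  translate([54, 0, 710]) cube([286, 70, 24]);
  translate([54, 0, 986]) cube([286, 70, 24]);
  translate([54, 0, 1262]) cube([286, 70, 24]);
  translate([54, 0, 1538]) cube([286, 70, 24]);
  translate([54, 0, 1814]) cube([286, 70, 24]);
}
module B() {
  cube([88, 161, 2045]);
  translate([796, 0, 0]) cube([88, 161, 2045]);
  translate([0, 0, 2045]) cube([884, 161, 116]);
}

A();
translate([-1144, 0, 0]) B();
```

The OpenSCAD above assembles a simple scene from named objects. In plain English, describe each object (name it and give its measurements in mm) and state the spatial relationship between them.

A is a wooden ladder with two side rails of 54×70 mm section and 1969 mm height, set 394 mm apart overall. Between them run 7 rectangular rungs (70 mm deep, 24 mm thick), front faces flush with the rails' −y face. The bottom of the first rung is 158 mm above the floor and each subsequent rung is 276 mm higher than the one below.

B is a door frame. The clear opening is 708 mm wide and 2045 mm high. Two 88 mm wide jambs, 161 mm deep, stand either side of the opening from the floor to the top of the opening. A 116 mm thick head sits across the top of both jambs, spanning the full outside width of the frame.

The door frame is on the floor beside the ladder on its −x side.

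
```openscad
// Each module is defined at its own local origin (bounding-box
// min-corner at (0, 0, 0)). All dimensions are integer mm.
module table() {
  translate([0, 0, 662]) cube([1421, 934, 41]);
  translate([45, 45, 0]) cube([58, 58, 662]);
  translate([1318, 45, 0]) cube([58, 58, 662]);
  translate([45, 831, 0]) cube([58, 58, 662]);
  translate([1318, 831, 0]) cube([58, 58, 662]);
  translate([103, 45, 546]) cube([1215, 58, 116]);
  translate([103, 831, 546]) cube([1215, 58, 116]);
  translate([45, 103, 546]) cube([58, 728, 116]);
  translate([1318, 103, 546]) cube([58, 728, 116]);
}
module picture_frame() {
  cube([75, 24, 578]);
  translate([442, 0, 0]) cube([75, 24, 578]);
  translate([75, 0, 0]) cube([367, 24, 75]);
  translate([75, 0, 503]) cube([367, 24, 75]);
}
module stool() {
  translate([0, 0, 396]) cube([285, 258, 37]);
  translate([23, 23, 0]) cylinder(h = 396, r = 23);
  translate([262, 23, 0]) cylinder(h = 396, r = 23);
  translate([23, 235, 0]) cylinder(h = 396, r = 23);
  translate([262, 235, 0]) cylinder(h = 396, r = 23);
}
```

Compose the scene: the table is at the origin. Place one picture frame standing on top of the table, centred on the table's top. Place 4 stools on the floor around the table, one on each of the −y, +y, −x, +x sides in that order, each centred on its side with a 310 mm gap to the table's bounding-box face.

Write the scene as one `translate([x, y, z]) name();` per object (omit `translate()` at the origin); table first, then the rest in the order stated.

table();
translate([452, 455, 703]) picture_frame();
translate([568, -568, 0]) stool();
translate([568, 1244, 0]) stool();
translate([-595, 338, 0]) stool();
translate([1731, 338, 0]) stool();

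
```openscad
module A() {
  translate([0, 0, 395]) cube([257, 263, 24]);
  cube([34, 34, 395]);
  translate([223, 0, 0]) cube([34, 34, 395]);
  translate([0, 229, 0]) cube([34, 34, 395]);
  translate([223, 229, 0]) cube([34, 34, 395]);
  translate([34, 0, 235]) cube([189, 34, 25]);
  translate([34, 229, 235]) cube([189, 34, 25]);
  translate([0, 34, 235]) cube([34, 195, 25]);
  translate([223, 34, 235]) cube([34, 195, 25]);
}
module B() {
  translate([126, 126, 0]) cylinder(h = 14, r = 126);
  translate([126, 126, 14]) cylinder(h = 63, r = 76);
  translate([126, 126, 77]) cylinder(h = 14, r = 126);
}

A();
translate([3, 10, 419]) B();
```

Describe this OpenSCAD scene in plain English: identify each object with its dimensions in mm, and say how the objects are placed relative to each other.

A is a simple wooden stool: a rectangular seat 257 mm (x) by 263 mm (y), 24 mm thick, top face at z = 419 mm, on four square legs, each 34×34 mm in cross-section. The legs rest on z = 0, each flush with a corner of the seat. Four stretchers, 34 mm wide and 25 mm tall, connect adjacent legs with their undersides at z = 235 mm, each running between the inner faces of the legs it joins and aligned with the legs' outer faces on the other axis.

B is a spool: two coaxial disc flanges of radius 126 mm and thickness 14 mm, joined by a core cylinder of radius 76 mm and height 63 mm. The lower flange rests on z = 0 and the three cylinders share a vertical axis.

The spool is on top of the stool.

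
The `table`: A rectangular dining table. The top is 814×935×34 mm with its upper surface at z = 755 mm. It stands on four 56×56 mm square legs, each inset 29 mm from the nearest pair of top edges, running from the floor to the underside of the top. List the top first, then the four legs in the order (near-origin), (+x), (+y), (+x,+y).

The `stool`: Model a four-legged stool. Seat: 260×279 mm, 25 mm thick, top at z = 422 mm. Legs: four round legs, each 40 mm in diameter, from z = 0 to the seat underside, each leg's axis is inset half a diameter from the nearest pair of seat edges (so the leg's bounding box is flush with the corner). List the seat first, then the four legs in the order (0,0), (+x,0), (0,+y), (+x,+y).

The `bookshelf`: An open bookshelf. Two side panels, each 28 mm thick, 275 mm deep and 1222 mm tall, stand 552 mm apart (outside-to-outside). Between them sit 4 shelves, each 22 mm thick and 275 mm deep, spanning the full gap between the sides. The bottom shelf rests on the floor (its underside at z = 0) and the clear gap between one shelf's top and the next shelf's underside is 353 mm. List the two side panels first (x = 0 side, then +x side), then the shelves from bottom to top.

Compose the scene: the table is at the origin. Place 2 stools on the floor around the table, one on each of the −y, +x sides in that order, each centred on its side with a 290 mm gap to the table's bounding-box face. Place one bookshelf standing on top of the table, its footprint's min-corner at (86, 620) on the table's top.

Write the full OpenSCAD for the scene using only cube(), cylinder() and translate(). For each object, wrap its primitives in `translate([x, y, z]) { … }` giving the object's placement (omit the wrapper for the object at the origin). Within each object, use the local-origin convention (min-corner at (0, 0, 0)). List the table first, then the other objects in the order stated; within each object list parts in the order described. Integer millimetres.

translate([0, 0, 721]) cube([814, 935, 34]);
translate([29, 29, 0]) cube([56, 56, 721]);
translate([729, 29, 0]) cube([56, 56, 721]);
translate([29, 850, 0]) cube([56, 56, 721]);
translate([729, 850, 0]) cube([56, 56, 721]);
translate([277, -569, 0]) {
  translate([0, 0, 397]) cube([260, 279, 25]);
  translate([20, 20, 0]) cylinder(h = 397, r = 20);
  translate([240, 20, 0]) cylinder(h = 397, r = 20);
  translate([20, 259, 0]) cylinder(h = 397, r = 20);
  translate([240, 259, 0]) cylinder(h = 397, r = 20);
}
translate([1104, 328, 0]) {
  translate([0, 0, 397]) cube([260, 279, 25]);
  translate([20, 20, 0]) cylinder(h = 397, r = 20);
  translate([240, 20, 0]) cylinder(h = 397, r = 20);
  translate([20, 259, 0]) cylinder(h = 397, r = 20);
  translate([240, 259, 0]) cylinder(h = 397, r = 20);
}
translate([86, 620, 755]) {
  cube([28, 275, 1222]);
  translate([524, 0, 0]) cube([28, 275, 1222]);
  translate([28, 0, 0]) cube([496, 275, 22]);
  translate([28, 0, 375]) cube([496, 275, 22]);
  translate([28, 0, 750]) cube([496, 275, 22]);
  translate([28, 0, 1125]) cube([496, 275, 22]);
}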